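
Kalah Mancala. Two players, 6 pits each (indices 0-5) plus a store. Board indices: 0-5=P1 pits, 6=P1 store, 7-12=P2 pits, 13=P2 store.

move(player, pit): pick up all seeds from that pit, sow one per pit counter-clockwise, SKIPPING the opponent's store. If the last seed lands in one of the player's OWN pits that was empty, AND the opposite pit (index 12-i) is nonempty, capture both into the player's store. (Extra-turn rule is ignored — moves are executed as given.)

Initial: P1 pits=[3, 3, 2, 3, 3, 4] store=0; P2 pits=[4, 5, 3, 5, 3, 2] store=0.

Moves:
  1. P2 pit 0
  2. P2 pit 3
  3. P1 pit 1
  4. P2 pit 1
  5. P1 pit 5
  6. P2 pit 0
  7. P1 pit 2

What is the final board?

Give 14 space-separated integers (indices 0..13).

Move 1: P2 pit0 -> P1=[3,3,2,3,3,4](0) P2=[0,6,4,6,4,2](0)
Move 2: P2 pit3 -> P1=[4,4,3,3,3,4](0) P2=[0,6,4,0,5,3](1)
Move 3: P1 pit1 -> P1=[4,0,4,4,4,5](0) P2=[0,6,4,0,5,3](1)
Move 4: P2 pit1 -> P1=[5,0,4,4,4,5](0) P2=[0,0,5,1,6,4](2)
Move 5: P1 pit5 -> P1=[5,0,4,4,4,0](1) P2=[1,1,6,2,6,4](2)
Move 6: P2 pit0 -> P1=[5,0,4,4,4,0](1) P2=[0,2,6,2,6,4](2)
Move 7: P1 pit2 -> P1=[5,0,0,5,5,1](2) P2=[0,2,6,2,6,4](2)

Answer: 5 0 0 5 5 1 2 0 2 6 2 6 4 2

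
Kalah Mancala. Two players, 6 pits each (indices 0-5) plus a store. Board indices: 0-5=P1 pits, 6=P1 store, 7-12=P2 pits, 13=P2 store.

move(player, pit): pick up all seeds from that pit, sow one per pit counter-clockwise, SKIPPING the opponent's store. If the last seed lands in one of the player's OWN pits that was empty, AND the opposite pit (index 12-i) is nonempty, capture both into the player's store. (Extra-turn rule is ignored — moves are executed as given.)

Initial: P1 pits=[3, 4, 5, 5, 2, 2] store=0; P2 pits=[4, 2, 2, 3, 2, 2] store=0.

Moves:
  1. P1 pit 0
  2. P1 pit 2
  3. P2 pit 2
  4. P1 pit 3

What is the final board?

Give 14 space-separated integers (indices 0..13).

Answer: 0 5 0 0 4 4 2 6 4 1 5 3 2 0

Derivation:
Move 1: P1 pit0 -> P1=[0,5,6,6,2,2](0) P2=[4,2,2,3,2,2](0)
Move 2: P1 pit2 -> P1=[0,5,0,7,3,3](1) P2=[5,3,2,3,2,2](0)
Move 3: P2 pit2 -> P1=[0,5,0,7,3,3](1) P2=[5,3,0,4,3,2](0)
Move 4: P1 pit3 -> P1=[0,5,0,0,4,4](2) P2=[6,4,1,5,3,2](0)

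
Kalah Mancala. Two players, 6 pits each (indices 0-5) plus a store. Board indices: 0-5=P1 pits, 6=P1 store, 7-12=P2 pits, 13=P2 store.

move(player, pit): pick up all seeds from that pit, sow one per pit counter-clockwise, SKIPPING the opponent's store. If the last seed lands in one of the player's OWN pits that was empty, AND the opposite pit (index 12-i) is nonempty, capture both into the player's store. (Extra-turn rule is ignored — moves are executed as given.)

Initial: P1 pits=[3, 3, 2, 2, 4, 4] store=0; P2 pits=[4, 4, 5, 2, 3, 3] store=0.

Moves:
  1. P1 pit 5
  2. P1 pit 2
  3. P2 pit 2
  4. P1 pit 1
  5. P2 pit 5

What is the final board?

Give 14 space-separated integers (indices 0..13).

Answer: 5 1 2 4 6 0 7 0 5 0 3 4 0 2

Derivation:
Move 1: P1 pit5 -> P1=[3,3,2,2,4,0](1) P2=[5,5,6,2,3,3](0)
Move 2: P1 pit2 -> P1=[3,3,0,3,5,0](1) P2=[5,5,6,2,3,3](0)
Move 3: P2 pit2 -> P1=[4,4,0,3,5,0](1) P2=[5,5,0,3,4,4](1)
Move 4: P1 pit1 -> P1=[4,0,1,4,6,0](7) P2=[0,5,0,3,4,4](1)
Move 5: P2 pit5 -> P1=[5,1,2,4,6,0](7) P2=[0,5,0,3,4,0](2)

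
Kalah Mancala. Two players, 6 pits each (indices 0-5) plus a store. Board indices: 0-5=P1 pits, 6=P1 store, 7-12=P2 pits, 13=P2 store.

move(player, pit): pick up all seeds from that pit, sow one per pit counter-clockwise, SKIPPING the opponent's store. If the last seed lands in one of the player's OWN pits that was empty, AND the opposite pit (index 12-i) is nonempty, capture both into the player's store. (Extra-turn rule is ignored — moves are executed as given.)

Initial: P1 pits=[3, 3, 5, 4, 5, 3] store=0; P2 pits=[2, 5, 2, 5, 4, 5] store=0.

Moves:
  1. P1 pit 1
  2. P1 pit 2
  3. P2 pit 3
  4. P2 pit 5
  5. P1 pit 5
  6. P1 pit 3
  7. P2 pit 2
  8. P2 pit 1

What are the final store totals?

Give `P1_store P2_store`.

Answer: 3 4

Derivation:
Move 1: P1 pit1 -> P1=[3,0,6,5,6,3](0) P2=[2,5,2,5,4,5](0)
Move 2: P1 pit2 -> P1=[3,0,0,6,7,4](1) P2=[3,6,2,5,4,5](0)
Move 3: P2 pit3 -> P1=[4,1,0,6,7,4](1) P2=[3,6,2,0,5,6](1)
Move 4: P2 pit5 -> P1=[5,2,1,7,8,4](1) P2=[3,6,2,0,5,0](2)
Move 5: P1 pit5 -> P1=[5,2,1,7,8,0](2) P2=[4,7,3,0,5,0](2)
Move 6: P1 pit3 -> P1=[5,2,1,0,9,1](3) P2=[5,8,4,1,5,0](2)
Move 7: P2 pit2 -> P1=[5,2,1,0,9,1](3) P2=[5,8,0,2,6,1](3)
Move 8: P2 pit1 -> P1=[6,3,2,0,9,1](3) P2=[5,0,1,3,7,2](4)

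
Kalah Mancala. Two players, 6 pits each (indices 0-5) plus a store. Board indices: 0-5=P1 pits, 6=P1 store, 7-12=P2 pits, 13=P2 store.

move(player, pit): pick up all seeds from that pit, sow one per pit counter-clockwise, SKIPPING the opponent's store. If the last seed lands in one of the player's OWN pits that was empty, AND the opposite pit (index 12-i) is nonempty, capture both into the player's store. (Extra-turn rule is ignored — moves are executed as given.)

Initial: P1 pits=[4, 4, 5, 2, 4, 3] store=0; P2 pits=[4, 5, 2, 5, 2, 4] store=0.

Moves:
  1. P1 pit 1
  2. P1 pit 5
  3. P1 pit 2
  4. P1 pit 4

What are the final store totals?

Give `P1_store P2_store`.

Move 1: P1 pit1 -> P1=[4,0,6,3,5,4](0) P2=[4,5,2,5,2,4](0)
Move 2: P1 pit5 -> P1=[4,0,6,3,5,0](1) P2=[5,6,3,5,2,4](0)
Move 3: P1 pit2 -> P1=[4,0,0,4,6,1](2) P2=[6,7,3,5,2,4](0)
Move 4: P1 pit4 -> P1=[4,0,0,4,0,2](3) P2=[7,8,4,6,2,4](0)

Answer: 3 0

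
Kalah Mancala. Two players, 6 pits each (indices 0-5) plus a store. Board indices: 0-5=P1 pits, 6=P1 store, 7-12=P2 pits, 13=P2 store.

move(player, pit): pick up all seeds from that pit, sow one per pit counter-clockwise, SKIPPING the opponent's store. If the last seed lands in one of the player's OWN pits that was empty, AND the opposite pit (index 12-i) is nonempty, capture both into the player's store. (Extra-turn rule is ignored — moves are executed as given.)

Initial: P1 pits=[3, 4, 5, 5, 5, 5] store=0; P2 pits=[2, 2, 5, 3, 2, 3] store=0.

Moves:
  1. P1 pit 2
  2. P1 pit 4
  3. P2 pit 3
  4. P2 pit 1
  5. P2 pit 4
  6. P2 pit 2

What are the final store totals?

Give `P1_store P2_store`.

Answer: 2 3

Derivation:
Move 1: P1 pit2 -> P1=[3,4,0,6,6,6](1) P2=[3,2,5,3,2,3](0)
Move 2: P1 pit4 -> P1=[3,4,0,6,0,7](2) P2=[4,3,6,4,2,3](0)
Move 3: P2 pit3 -> P1=[4,4,0,6,0,7](2) P2=[4,3,6,0,3,4](1)
Move 4: P2 pit1 -> P1=[4,4,0,6,0,7](2) P2=[4,0,7,1,4,4](1)
Move 5: P2 pit4 -> P1=[5,5,0,6,0,7](2) P2=[4,0,7,1,0,5](2)
Move 6: P2 pit2 -> P1=[6,6,1,6,0,7](2) P2=[4,0,0,2,1,6](3)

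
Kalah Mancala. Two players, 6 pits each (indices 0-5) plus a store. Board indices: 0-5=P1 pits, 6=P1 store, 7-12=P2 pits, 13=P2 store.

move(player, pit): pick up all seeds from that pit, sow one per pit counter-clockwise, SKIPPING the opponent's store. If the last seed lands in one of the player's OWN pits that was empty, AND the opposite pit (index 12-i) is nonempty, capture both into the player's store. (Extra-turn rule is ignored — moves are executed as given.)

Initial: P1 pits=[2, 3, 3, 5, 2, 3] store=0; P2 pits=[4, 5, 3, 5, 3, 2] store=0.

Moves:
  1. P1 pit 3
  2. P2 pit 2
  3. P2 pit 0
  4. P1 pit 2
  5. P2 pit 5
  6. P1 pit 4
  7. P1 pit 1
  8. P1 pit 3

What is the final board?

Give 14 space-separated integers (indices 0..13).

Move 1: P1 pit3 -> P1=[2,3,3,0,3,4](1) P2=[5,6,3,5,3,2](0)
Move 2: P2 pit2 -> P1=[2,3,3,0,3,4](1) P2=[5,6,0,6,4,3](0)
Move 3: P2 pit0 -> P1=[2,3,3,0,3,4](1) P2=[0,7,1,7,5,4](0)
Move 4: P1 pit2 -> P1=[2,3,0,1,4,5](1) P2=[0,7,1,7,5,4](0)
Move 5: P2 pit5 -> P1=[3,4,1,1,4,5](1) P2=[0,7,1,7,5,0](1)
Move 6: P1 pit4 -> P1=[3,4,1,1,0,6](2) P2=[1,8,1,7,5,0](1)
Move 7: P1 pit1 -> P1=[3,0,2,2,1,7](2) P2=[1,8,1,7,5,0](1)
Move 8: P1 pit3 -> P1=[3,0,2,0,2,8](2) P2=[1,8,1,7,5,0](1)

Answer: 3 0 2 0 2 8 2 1 8 1 7 5 0 1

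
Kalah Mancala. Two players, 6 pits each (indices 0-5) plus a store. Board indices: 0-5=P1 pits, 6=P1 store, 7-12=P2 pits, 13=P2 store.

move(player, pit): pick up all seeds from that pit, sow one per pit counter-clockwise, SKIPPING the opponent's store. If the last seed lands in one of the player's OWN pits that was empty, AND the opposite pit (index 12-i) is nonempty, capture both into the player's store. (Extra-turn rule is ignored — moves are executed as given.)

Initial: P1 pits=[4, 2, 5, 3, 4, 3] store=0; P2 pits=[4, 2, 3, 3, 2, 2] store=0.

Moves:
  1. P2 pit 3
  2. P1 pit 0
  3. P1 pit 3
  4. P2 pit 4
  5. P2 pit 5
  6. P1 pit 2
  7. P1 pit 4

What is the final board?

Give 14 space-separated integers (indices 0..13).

Move 1: P2 pit3 -> P1=[4,2,5,3,4,3](0) P2=[4,2,3,0,3,3](1)
Move 2: P1 pit0 -> P1=[0,3,6,4,5,3](0) P2=[4,2,3,0,3,3](1)
Move 3: P1 pit3 -> P1=[0,3,6,0,6,4](1) P2=[5,2,3,0,3,3](1)
Move 4: P2 pit4 -> P1=[1,3,6,0,6,4](1) P2=[5,2,3,0,0,4](2)
Move 5: P2 pit5 -> P1=[2,4,7,0,6,4](1) P2=[5,2,3,0,0,0](3)
Move 6: P1 pit2 -> P1=[2,4,0,1,7,5](2) P2=[6,3,4,0,0,0](3)
Move 7: P1 pit4 -> P1=[2,4,0,1,0,6](3) P2=[7,4,5,1,1,0](3)

Answer: 2 4 0 1 0 6 3 7 4 5 1 1 0 3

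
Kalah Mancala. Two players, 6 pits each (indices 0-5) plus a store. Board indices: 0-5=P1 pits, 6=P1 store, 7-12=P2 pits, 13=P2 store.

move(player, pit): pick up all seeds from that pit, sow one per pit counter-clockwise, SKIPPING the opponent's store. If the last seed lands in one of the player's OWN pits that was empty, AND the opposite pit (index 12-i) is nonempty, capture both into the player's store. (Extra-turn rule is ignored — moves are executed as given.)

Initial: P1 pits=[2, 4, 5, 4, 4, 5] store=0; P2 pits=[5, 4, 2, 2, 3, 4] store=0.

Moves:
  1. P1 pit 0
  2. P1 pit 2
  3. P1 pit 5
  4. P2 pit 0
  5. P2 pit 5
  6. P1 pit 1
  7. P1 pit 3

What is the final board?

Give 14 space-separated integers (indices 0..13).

Answer: 2 0 2 0 7 2 4 2 8 5 5 5 0 2

Derivation:
Move 1: P1 pit0 -> P1=[0,5,6,4,4,5](0) P2=[5,4,2,2,3,4](0)
Move 2: P1 pit2 -> P1=[0,5,0,5,5,6](1) P2=[6,5,2,2,3,4](0)
Move 3: P1 pit5 -> P1=[0,5,0,5,5,0](2) P2=[7,6,3,3,4,4](0)
Move 4: P2 pit0 -> P1=[1,5,0,5,5,0](2) P2=[0,7,4,4,5,5](1)
Move 5: P2 pit5 -> P1=[2,6,1,6,5,0](2) P2=[0,7,4,4,5,0](2)
Move 6: P1 pit1 -> P1=[2,0,2,7,6,1](3) P2=[1,7,4,4,5,0](2)
Move 7: P1 pit3 -> P1=[2,0,2,0,7,2](4) P2=[2,8,5,5,5,0](2)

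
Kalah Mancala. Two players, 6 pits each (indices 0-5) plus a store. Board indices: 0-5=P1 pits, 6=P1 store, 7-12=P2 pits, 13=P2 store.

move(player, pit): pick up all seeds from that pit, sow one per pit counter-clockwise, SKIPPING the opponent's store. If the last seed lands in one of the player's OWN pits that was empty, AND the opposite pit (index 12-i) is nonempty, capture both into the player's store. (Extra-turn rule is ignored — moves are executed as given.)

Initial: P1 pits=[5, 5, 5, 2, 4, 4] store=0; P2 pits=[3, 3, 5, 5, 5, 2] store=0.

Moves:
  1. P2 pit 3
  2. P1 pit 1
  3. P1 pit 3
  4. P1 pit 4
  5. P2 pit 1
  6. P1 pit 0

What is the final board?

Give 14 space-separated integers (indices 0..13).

Move 1: P2 pit3 -> P1=[6,6,5,2,4,4](0) P2=[3,3,5,0,6,3](1)
Move 2: P1 pit1 -> P1=[6,0,6,3,5,5](1) P2=[4,3,5,0,6,3](1)
Move 3: P1 pit3 -> P1=[6,0,6,0,6,6](2) P2=[4,3,5,0,6,3](1)
Move 4: P1 pit4 -> P1=[6,0,6,0,0,7](3) P2=[5,4,6,1,6,3](1)
Move 5: P2 pit1 -> P1=[6,0,6,0,0,7](3) P2=[5,0,7,2,7,4](1)
Move 6: P1 pit0 -> P1=[0,1,7,1,1,8](4) P2=[5,0,7,2,7,4](1)

Answer: 0 1 7 1 1 8 4 5 0 7 2 7 4 1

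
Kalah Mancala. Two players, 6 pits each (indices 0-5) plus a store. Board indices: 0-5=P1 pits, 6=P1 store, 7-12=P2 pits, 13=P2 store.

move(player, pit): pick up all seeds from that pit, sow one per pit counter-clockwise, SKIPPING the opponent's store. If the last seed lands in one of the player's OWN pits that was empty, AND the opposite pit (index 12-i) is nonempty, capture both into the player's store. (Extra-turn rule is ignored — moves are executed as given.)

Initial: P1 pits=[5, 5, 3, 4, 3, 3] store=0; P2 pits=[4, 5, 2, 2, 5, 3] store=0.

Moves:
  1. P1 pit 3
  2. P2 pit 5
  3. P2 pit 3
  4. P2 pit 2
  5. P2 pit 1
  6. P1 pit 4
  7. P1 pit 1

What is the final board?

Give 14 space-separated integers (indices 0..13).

Answer: 0 0 4 1 1 6 3 7 1 1 2 8 1 9

Derivation:
Move 1: P1 pit3 -> P1=[5,5,3,0,4,4](1) P2=[5,5,2,2,5,3](0)
Move 2: P2 pit5 -> P1=[6,6,3,0,4,4](1) P2=[5,5,2,2,5,0](1)
Move 3: P2 pit3 -> P1=[0,6,3,0,4,4](1) P2=[5,5,2,0,6,0](8)
Move 4: P2 pit2 -> P1=[0,6,3,0,4,4](1) P2=[5,5,0,1,7,0](8)
Move 5: P2 pit1 -> P1=[0,6,3,0,4,4](1) P2=[5,0,1,2,8,1](9)
Move 6: P1 pit4 -> P1=[0,6,3,0,0,5](2) P2=[6,1,1,2,8,1](9)
Move 7: P1 pit1 -> P1=[0,0,4,1,1,6](3) P2=[7,1,1,2,8,1](9)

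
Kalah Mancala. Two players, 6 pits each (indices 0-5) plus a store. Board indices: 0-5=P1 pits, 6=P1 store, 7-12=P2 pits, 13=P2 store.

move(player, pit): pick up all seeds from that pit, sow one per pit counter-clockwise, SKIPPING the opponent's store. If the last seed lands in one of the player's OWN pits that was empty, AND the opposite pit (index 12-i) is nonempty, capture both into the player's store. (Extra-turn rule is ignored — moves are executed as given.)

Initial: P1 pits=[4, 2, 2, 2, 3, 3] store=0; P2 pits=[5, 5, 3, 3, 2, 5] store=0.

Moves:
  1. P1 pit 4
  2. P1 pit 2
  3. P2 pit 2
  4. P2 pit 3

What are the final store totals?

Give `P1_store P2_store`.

Move 1: P1 pit4 -> P1=[4,2,2,2,0,4](1) P2=[6,5,3,3,2,5](0)
Move 2: P1 pit2 -> P1=[4,2,0,3,0,4](7) P2=[6,0,3,3,2,5](0)
Move 3: P2 pit2 -> P1=[4,2,0,3,0,4](7) P2=[6,0,0,4,3,6](0)
Move 4: P2 pit3 -> P1=[5,2,0,3,0,4](7) P2=[6,0,0,0,4,7](1)

Answer: 7 1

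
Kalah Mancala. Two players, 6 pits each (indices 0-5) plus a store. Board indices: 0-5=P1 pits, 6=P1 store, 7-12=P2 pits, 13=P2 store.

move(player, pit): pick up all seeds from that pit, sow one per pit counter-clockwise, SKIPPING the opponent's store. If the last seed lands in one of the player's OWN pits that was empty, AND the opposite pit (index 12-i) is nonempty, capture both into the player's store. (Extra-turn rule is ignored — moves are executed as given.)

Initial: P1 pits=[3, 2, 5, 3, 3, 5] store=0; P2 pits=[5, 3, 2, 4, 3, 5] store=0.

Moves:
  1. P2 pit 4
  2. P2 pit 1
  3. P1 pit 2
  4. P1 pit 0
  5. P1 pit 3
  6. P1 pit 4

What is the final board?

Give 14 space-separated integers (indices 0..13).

Answer: 0 1 1 0 0 8 3 8 2 4 6 0 6 4

Derivation:
Move 1: P2 pit4 -> P1=[4,2,5,3,3,5](0) P2=[5,3,2,4,0,6](1)
Move 2: P2 pit1 -> P1=[4,0,5,3,3,5](0) P2=[5,0,3,5,0,6](4)
Move 3: P1 pit2 -> P1=[4,0,0,4,4,6](1) P2=[6,0,3,5,0,6](4)
Move 4: P1 pit0 -> P1=[0,1,1,5,5,6](1) P2=[6,0,3,5,0,6](4)
Move 5: P1 pit3 -> P1=[0,1,1,0,6,7](2) P2=[7,1,3,5,0,6](4)
Move 6: P1 pit4 -> P1=[0,1,1,0,0,8](3) P2=[8,2,4,6,0,6](4)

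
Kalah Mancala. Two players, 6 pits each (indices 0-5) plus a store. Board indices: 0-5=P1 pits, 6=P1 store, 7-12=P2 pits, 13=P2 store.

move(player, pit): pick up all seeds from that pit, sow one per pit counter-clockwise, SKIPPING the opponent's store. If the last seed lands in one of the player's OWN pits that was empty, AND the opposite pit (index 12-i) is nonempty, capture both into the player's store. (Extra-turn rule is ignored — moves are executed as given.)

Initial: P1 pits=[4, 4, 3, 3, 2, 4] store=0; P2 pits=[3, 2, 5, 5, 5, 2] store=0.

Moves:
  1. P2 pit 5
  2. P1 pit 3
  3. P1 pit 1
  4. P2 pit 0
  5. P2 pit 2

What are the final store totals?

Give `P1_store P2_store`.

Answer: 1 2

Derivation:
Move 1: P2 pit5 -> P1=[5,4,3,3,2,4](0) P2=[3,2,5,5,5,0](1)
Move 2: P1 pit3 -> P1=[5,4,3,0,3,5](1) P2=[3,2,5,5,5,0](1)
Move 3: P1 pit1 -> P1=[5,0,4,1,4,6](1) P2=[3,2,5,5,5,0](1)
Move 4: P2 pit0 -> P1=[5,0,4,1,4,6](1) P2=[0,3,6,6,5,0](1)
Move 5: P2 pit2 -> P1=[6,1,4,1,4,6](1) P2=[0,3,0,7,6,1](2)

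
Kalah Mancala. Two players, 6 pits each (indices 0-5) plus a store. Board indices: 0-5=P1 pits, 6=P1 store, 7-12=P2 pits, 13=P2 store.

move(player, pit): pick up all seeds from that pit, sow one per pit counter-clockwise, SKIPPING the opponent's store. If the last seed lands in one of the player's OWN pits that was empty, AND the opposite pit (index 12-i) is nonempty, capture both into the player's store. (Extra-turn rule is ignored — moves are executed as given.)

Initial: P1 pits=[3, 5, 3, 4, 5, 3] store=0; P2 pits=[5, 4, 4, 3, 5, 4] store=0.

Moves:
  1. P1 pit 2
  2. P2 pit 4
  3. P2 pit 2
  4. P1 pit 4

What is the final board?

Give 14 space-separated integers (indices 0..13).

Move 1: P1 pit2 -> P1=[3,5,0,5,6,4](0) P2=[5,4,4,3,5,4](0)
Move 2: P2 pit4 -> P1=[4,6,1,5,6,4](0) P2=[5,4,4,3,0,5](1)
Move 3: P2 pit2 -> P1=[4,6,1,5,6,4](0) P2=[5,4,0,4,1,6](2)
Move 4: P1 pit4 -> P1=[4,6,1,5,0,5](1) P2=[6,5,1,5,1,6](2)

Answer: 4 6 1 5 0 5 1 6 5 1 5 1 6 2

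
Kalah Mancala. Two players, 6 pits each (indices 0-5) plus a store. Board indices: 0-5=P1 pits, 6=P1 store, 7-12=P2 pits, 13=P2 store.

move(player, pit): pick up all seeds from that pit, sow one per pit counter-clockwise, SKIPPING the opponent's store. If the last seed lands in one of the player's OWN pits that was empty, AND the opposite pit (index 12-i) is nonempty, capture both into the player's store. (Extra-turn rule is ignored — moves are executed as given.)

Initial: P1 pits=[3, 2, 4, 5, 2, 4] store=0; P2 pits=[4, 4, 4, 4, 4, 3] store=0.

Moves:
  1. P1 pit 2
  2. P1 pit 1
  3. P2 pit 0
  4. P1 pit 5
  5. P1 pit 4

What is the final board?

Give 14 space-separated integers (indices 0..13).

Move 1: P1 pit2 -> P1=[3,2,0,6,3,5](1) P2=[4,4,4,4,4,3](0)
Move 2: P1 pit1 -> P1=[3,0,1,7,3,5](1) P2=[4,4,4,4,4,3](0)
Move 3: P2 pit0 -> P1=[3,0,1,7,3,5](1) P2=[0,5,5,5,5,3](0)
Move 4: P1 pit5 -> P1=[3,0,1,7,3,0](2) P2=[1,6,6,6,5,3](0)
Move 5: P1 pit4 -> P1=[3,0,1,7,0,1](3) P2=[2,6,6,6,5,3](0)

Answer: 3 0 1 7 0 1 3 2 6 6 6 5 3 0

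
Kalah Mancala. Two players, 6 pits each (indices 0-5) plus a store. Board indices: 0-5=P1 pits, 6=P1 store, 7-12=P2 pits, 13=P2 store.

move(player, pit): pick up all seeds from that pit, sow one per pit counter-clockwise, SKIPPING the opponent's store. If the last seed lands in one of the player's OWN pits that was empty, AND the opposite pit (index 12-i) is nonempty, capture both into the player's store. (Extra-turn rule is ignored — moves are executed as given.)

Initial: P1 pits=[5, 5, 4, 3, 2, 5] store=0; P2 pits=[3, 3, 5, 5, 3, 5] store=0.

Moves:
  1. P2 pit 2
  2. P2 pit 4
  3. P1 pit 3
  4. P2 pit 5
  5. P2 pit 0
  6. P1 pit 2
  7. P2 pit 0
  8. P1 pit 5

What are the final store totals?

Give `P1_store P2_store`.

Move 1: P2 pit2 -> P1=[6,5,4,3,2,5](0) P2=[3,3,0,6,4,6](1)
Move 2: P2 pit4 -> P1=[7,6,4,3,2,5](0) P2=[3,3,0,6,0,7](2)
Move 3: P1 pit3 -> P1=[7,6,4,0,3,6](1) P2=[3,3,0,6,0,7](2)
Move 4: P2 pit5 -> P1=[8,7,5,1,4,7](1) P2=[3,3,0,6,0,0](3)
Move 5: P2 pit0 -> P1=[8,7,5,1,4,7](1) P2=[0,4,1,7,0,0](3)
Move 6: P1 pit2 -> P1=[8,7,0,2,5,8](2) P2=[1,4,1,7,0,0](3)
Move 7: P2 pit0 -> P1=[8,7,0,2,5,8](2) P2=[0,5,1,7,0,0](3)
Move 8: P1 pit5 -> P1=[9,7,0,2,5,0](3) P2=[1,6,2,8,1,1](3)

Answer: 3 3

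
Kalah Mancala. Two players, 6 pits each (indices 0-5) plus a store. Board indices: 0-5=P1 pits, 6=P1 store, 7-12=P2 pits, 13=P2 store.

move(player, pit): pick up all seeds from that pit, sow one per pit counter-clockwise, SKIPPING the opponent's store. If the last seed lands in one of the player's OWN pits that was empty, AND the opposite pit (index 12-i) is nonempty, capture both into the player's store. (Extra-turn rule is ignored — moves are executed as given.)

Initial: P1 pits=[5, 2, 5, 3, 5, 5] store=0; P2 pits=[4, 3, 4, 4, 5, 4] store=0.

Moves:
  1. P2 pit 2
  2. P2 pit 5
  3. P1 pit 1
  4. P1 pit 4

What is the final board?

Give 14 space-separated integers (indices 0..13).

Answer: 6 0 7 5 0 6 1 5 4 1 6 6 0 2

Derivation:
Move 1: P2 pit2 -> P1=[5,2,5,3,5,5](0) P2=[4,3,0,5,6,5](1)
Move 2: P2 pit5 -> P1=[6,3,6,4,5,5](0) P2=[4,3,0,5,6,0](2)
Move 3: P1 pit1 -> P1=[6,0,7,5,6,5](0) P2=[4,3,0,5,6,0](2)
Move 4: P1 pit4 -> P1=[6,0,7,5,0,6](1) P2=[5,4,1,6,6,0](2)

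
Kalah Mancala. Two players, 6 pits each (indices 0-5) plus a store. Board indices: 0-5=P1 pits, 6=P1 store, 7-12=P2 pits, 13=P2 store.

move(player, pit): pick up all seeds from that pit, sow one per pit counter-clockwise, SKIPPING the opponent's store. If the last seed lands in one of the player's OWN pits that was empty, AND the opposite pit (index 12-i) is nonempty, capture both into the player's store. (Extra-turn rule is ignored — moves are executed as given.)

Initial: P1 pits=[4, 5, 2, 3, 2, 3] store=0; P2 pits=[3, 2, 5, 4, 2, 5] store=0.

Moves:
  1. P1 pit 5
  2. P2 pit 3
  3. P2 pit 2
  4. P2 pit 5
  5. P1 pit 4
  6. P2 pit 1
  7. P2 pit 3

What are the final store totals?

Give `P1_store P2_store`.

Answer: 2 11

Derivation:
Move 1: P1 pit5 -> P1=[4,5,2,3,2,0](1) P2=[4,3,5,4,2,5](0)
Move 2: P2 pit3 -> P1=[5,5,2,3,2,0](1) P2=[4,3,5,0,3,6](1)
Move 3: P2 pit2 -> P1=[6,5,2,3,2,0](1) P2=[4,3,0,1,4,7](2)
Move 4: P2 pit5 -> P1=[7,6,3,4,3,1](1) P2=[4,3,0,1,4,0](3)
Move 5: P1 pit4 -> P1=[7,6,3,4,0,2](2) P2=[5,3,0,1,4,0](3)
Move 6: P2 pit1 -> P1=[7,6,3,4,0,2](2) P2=[5,0,1,2,5,0](3)
Move 7: P2 pit3 -> P1=[0,6,3,4,0,2](2) P2=[5,0,1,0,6,0](11)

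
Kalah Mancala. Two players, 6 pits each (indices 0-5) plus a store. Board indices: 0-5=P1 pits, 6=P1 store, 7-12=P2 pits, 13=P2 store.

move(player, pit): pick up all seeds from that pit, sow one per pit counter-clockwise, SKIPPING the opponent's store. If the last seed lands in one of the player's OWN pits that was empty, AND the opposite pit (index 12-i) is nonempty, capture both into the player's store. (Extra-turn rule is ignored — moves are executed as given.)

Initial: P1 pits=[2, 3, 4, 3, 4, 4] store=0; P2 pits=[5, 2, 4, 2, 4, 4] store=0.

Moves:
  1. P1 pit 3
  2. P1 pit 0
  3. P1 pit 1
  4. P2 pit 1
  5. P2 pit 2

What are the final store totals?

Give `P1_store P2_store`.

Answer: 1 1

Derivation:
Move 1: P1 pit3 -> P1=[2,3,4,0,5,5](1) P2=[5,2,4,2,4,4](0)
Move 2: P1 pit0 -> P1=[0,4,5,0,5,5](1) P2=[5,2,4,2,4,4](0)
Move 3: P1 pit1 -> P1=[0,0,6,1,6,6](1) P2=[5,2,4,2,4,4](0)
Move 4: P2 pit1 -> P1=[0,0,6,1,6,6](1) P2=[5,0,5,3,4,4](0)
Move 5: P2 pit2 -> P1=[1,0,6,1,6,6](1) P2=[5,0,0,4,5,5](1)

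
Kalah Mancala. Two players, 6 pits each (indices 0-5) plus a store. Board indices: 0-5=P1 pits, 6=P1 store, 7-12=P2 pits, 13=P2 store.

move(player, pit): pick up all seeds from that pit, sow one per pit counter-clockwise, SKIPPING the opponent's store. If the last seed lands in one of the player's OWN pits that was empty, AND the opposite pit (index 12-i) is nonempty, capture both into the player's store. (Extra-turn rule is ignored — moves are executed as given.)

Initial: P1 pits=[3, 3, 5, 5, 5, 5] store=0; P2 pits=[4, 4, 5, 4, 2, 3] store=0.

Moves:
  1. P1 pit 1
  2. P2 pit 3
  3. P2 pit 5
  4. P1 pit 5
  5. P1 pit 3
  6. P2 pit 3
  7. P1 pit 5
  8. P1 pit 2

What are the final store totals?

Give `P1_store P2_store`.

Move 1: P1 pit1 -> P1=[3,0,6,6,6,5](0) P2=[4,4,5,4,2,3](0)
Move 2: P2 pit3 -> P1=[4,0,6,6,6,5](0) P2=[4,4,5,0,3,4](1)
Move 3: P2 pit5 -> P1=[5,1,7,6,6,5](0) P2=[4,4,5,0,3,0](2)
Move 4: P1 pit5 -> P1=[5,1,7,6,6,0](1) P2=[5,5,6,1,3,0](2)
Move 5: P1 pit3 -> P1=[5,1,7,0,7,1](2) P2=[6,6,7,1,3,0](2)
Move 6: P2 pit3 -> P1=[5,1,7,0,7,1](2) P2=[6,6,7,0,4,0](2)
Move 7: P1 pit5 -> P1=[5,1,7,0,7,0](3) P2=[6,6,7,0,4,0](2)
Move 8: P1 pit2 -> P1=[5,1,0,1,8,1](4) P2=[7,7,8,0,4,0](2)

Answer: 4 2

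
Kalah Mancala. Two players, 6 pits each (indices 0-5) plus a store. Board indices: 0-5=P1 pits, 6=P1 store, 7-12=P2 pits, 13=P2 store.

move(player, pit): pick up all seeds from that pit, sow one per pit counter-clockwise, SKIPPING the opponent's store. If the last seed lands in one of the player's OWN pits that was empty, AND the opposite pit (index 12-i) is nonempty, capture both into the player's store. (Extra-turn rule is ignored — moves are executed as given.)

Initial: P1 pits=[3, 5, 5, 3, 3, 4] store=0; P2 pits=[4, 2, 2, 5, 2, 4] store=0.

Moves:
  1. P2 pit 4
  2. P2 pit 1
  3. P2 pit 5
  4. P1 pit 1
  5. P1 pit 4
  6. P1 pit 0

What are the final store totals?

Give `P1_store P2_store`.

Answer: 4 2

Derivation:
Move 1: P2 pit4 -> P1=[3,5,5,3,3,4](0) P2=[4,2,2,5,0,5](1)
Move 2: P2 pit1 -> P1=[3,5,5,3,3,4](0) P2=[4,0,3,6,0,5](1)
Move 3: P2 pit5 -> P1=[4,6,6,4,3,4](0) P2=[4,0,3,6,0,0](2)
Move 4: P1 pit1 -> P1=[4,0,7,5,4,5](1) P2=[5,0,3,6,0,0](2)
Move 5: P1 pit4 -> P1=[4,0,7,5,0,6](2) P2=[6,1,3,6,0,0](2)
Move 6: P1 pit0 -> P1=[0,1,8,6,0,6](4) P2=[6,0,3,6,0,0](2)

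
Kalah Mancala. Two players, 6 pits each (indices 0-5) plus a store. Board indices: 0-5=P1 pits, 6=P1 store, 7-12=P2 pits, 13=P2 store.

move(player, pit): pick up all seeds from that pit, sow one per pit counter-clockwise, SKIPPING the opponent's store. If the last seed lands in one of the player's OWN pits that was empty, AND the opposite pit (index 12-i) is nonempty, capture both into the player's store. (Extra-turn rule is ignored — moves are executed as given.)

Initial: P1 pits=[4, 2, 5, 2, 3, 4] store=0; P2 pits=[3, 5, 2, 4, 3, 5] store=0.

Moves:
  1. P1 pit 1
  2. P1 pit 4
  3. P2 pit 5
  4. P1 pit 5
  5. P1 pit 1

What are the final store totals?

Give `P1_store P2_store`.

Answer: 2 1

Derivation:
Move 1: P1 pit1 -> P1=[4,0,6,3,3,4](0) P2=[3,5,2,4,3,5](0)
Move 2: P1 pit4 -> P1=[4,0,6,3,0,5](1) P2=[4,5,2,4,3,5](0)
Move 3: P2 pit5 -> P1=[5,1,7,4,0,5](1) P2=[4,5,2,4,3,0](1)
Move 4: P1 pit5 -> P1=[5,1,7,4,0,0](2) P2=[5,6,3,5,3,0](1)
Move 5: P1 pit1 -> P1=[5,0,8,4,0,0](2) P2=[5,6,3,5,3,0](1)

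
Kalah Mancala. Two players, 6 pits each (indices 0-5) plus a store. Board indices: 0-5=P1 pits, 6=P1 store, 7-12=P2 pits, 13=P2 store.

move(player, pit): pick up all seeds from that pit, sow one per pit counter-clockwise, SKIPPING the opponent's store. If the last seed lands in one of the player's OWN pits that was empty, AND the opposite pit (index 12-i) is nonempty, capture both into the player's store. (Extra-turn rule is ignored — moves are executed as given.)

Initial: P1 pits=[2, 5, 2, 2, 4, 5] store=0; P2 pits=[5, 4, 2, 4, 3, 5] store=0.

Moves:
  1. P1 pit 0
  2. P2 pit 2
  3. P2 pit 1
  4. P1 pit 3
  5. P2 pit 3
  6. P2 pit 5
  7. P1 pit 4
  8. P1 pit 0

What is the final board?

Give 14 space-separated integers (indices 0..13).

Answer: 0 9 6 1 0 8 1 6 1 2 1 6 0 2

Derivation:
Move 1: P1 pit0 -> P1=[0,6,3,2,4,5](0) P2=[5,4,2,4,3,5](0)
Move 2: P2 pit2 -> P1=[0,6,3,2,4,5](0) P2=[5,4,0,5,4,5](0)
Move 3: P2 pit1 -> P1=[0,6,3,2,4,5](0) P2=[5,0,1,6,5,6](0)
Move 4: P1 pit3 -> P1=[0,6,3,0,5,6](0) P2=[5,0,1,6,5,6](0)
Move 5: P2 pit3 -> P1=[1,7,4,0,5,6](0) P2=[5,0,1,0,6,7](1)
Move 6: P2 pit5 -> P1=[2,8,5,1,6,7](0) P2=[5,0,1,0,6,0](2)
Move 7: P1 pit4 -> P1=[2,8,5,1,0,8](1) P2=[6,1,2,1,6,0](2)
Move 8: P1 pit0 -> P1=[0,9,6,1,0,8](1) P2=[6,1,2,1,6,0](2)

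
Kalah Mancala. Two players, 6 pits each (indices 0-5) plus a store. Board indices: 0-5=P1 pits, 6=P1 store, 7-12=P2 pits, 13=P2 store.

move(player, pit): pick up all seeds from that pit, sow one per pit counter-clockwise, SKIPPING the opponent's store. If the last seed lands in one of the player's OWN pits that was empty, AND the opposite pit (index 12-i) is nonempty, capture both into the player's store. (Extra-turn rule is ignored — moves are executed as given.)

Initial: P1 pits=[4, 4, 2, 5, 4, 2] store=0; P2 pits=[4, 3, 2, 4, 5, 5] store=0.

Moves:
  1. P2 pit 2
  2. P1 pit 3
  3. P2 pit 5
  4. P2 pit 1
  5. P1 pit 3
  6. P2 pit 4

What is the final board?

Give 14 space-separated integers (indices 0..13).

Answer: 1 6 4 1 7 3 1 5 0 1 6 0 1 8

Derivation:
Move 1: P2 pit2 -> P1=[4,4,2,5,4,2](0) P2=[4,3,0,5,6,5](0)
Move 2: P1 pit3 -> P1=[4,4,2,0,5,3](1) P2=[5,4,0,5,6,5](0)
Move 3: P2 pit5 -> P1=[5,5,3,1,5,3](1) P2=[5,4,0,5,6,0](1)
Move 4: P2 pit1 -> P1=[0,5,3,1,5,3](1) P2=[5,0,1,6,7,0](7)
Move 5: P1 pit3 -> P1=[0,5,3,0,6,3](1) P2=[5,0,1,6,7,0](7)
Move 6: P2 pit4 -> P1=[1,6,4,1,7,3](1) P2=[5,0,1,6,0,1](8)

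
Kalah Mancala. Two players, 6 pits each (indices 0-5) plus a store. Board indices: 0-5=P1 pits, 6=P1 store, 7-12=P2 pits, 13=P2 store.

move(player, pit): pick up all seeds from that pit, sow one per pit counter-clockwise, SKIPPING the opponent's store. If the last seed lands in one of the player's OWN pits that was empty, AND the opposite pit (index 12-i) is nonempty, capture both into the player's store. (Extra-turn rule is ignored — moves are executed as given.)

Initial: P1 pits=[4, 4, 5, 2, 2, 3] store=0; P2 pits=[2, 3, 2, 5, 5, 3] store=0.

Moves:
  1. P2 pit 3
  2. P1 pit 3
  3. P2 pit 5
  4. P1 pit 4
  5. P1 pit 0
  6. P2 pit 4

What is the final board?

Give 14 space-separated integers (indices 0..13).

Move 1: P2 pit3 -> P1=[5,5,5,2,2,3](0) P2=[2,3,2,0,6,4](1)
Move 2: P1 pit3 -> P1=[5,5,5,0,3,4](0) P2=[2,3,2,0,6,4](1)
Move 3: P2 pit5 -> P1=[6,6,6,0,3,4](0) P2=[2,3,2,0,6,0](2)
Move 4: P1 pit4 -> P1=[6,6,6,0,0,5](1) P2=[3,3,2,0,6,0](2)
Move 5: P1 pit0 -> P1=[0,7,7,1,1,6](2) P2=[3,3,2,0,6,0](2)
Move 6: P2 pit4 -> P1=[1,8,8,2,1,6](2) P2=[3,3,2,0,0,1](3)

Answer: 1 8 8 2 1 6 2 3 3 2 0 0 1 3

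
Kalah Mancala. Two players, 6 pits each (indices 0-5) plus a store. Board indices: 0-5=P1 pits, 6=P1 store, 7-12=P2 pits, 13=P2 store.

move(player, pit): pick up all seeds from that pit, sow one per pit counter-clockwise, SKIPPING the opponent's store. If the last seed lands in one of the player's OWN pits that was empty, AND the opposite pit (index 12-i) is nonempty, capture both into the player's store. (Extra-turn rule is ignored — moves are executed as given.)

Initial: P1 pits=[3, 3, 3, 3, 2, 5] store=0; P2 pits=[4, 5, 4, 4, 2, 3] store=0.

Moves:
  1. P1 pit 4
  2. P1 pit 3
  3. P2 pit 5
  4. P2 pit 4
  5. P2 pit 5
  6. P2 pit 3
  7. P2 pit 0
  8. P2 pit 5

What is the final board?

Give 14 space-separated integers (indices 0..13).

Answer: 5 4 3 0 1 7 2 0 6 5 1 2 0 5

Derivation:
Move 1: P1 pit4 -> P1=[3,3,3,3,0,6](1) P2=[4,5,4,4,2,3](0)
Move 2: P1 pit3 -> P1=[3,3,3,0,1,7](2) P2=[4,5,4,4,2,3](0)
Move 3: P2 pit5 -> P1=[4,4,3,0,1,7](2) P2=[4,5,4,4,2,0](1)
Move 4: P2 pit4 -> P1=[4,4,3,0,1,7](2) P2=[4,5,4,4,0,1](2)
Move 5: P2 pit5 -> P1=[4,4,3,0,1,7](2) P2=[4,5,4,4,0,0](3)
Move 6: P2 pit3 -> P1=[5,4,3,0,1,7](2) P2=[4,5,4,0,1,1](4)
Move 7: P2 pit0 -> P1=[5,4,3,0,1,7](2) P2=[0,6,5,1,2,1](4)
Move 8: P2 pit5 -> P1=[5,4,3,0,1,7](2) P2=[0,6,5,1,2,0](5)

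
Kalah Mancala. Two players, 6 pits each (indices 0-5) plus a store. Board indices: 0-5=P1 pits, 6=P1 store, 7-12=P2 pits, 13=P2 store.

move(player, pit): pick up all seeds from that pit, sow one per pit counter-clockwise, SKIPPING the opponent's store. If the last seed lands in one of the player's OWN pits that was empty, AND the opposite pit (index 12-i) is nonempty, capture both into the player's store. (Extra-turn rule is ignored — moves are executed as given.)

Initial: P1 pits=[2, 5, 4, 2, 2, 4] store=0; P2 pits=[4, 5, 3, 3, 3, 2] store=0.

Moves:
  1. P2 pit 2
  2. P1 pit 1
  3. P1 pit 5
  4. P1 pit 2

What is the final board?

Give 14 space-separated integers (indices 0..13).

Answer: 2 0 0 4 4 1 3 6 6 1 5 4 3 0

Derivation:
Move 1: P2 pit2 -> P1=[2,5,4,2,2,4](0) P2=[4,5,0,4,4,3](0)
Move 2: P1 pit1 -> P1=[2,0,5,3,3,5](1) P2=[4,5,0,4,4,3](0)
Move 3: P1 pit5 -> P1=[2,0,5,3,3,0](2) P2=[5,6,1,5,4,3](0)
Move 4: P1 pit2 -> P1=[2,0,0,4,4,1](3) P2=[6,6,1,5,4,3](0)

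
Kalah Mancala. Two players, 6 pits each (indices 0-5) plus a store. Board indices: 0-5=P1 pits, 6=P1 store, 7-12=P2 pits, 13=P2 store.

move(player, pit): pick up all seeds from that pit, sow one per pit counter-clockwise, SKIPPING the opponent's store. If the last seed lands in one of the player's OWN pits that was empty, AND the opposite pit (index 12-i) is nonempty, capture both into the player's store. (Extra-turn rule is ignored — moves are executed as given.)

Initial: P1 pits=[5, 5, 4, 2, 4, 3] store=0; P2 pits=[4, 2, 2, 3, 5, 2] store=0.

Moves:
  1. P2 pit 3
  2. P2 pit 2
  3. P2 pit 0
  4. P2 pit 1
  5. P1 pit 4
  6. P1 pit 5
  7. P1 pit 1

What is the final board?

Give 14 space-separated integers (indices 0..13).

Answer: 5 0 5 3 1 1 3 2 2 3 3 9 3 1

Derivation:
Move 1: P2 pit3 -> P1=[5,5,4,2,4,3](0) P2=[4,2,2,0,6,3](1)
Move 2: P2 pit2 -> P1=[5,5,4,2,4,3](0) P2=[4,2,0,1,7,3](1)
Move 3: P2 pit0 -> P1=[5,5,4,2,4,3](0) P2=[0,3,1,2,8,3](1)
Move 4: P2 pit1 -> P1=[5,5,4,2,4,3](0) P2=[0,0,2,3,9,3](1)
Move 5: P1 pit4 -> P1=[5,5,4,2,0,4](1) P2=[1,1,2,3,9,3](1)
Move 6: P1 pit5 -> P1=[5,5,4,2,0,0](2) P2=[2,2,3,3,9,3](1)
Move 7: P1 pit1 -> P1=[5,0,5,3,1,1](3) P2=[2,2,3,3,9,3](1)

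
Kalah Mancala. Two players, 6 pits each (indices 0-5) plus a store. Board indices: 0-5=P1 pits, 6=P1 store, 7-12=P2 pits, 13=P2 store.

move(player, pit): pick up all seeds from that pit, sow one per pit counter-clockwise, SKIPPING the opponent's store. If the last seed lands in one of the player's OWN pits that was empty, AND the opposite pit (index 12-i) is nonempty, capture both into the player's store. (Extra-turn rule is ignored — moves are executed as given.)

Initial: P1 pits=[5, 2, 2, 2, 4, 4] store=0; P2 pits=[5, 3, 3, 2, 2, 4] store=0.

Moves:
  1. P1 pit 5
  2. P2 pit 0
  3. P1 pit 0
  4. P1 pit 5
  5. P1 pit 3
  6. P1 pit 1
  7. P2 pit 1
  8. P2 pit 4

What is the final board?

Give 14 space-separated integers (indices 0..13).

Move 1: P1 pit5 -> P1=[5,2,2,2,4,0](1) P2=[6,4,4,2,2,4](0)
Move 2: P2 pit0 -> P1=[5,2,2,2,4,0](1) P2=[0,5,5,3,3,5](1)
Move 3: P1 pit0 -> P1=[0,3,3,3,5,1](1) P2=[0,5,5,3,3,5](1)
Move 4: P1 pit5 -> P1=[0,3,3,3,5,0](2) P2=[0,5,5,3,3,5](1)
Move 5: P1 pit3 -> P1=[0,3,3,0,6,1](3) P2=[0,5,5,3,3,5](1)
Move 6: P1 pit1 -> P1=[0,0,4,1,7,1](3) P2=[0,5,5,3,3,5](1)
Move 7: P2 pit1 -> P1=[0,0,4,1,7,1](3) P2=[0,0,6,4,4,6](2)
Move 8: P2 pit4 -> P1=[1,1,4,1,7,1](3) P2=[0,0,6,4,0,7](3)

Answer: 1 1 4 1 7 1 3 0 0 6 4 0 7 3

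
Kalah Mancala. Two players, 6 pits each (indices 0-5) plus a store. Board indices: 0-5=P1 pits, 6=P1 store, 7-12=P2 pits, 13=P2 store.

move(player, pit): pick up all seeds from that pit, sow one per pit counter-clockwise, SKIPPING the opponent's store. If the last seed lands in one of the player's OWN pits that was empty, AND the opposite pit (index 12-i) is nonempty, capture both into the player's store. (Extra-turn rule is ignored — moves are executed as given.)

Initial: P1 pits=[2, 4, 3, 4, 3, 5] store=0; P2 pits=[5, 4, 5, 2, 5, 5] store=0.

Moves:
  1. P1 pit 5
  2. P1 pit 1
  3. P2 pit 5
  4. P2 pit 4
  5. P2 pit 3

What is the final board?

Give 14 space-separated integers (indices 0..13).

Answer: 4 2 6 6 4 0 8 0 5 6 0 1 2 3

Derivation:
Move 1: P1 pit5 -> P1=[2,4,3,4,3,0](1) P2=[6,5,6,3,5,5](0)
Move 2: P1 pit1 -> P1=[2,0,4,5,4,0](8) P2=[0,5,6,3,5,5](0)
Move 3: P2 pit5 -> P1=[3,1,5,6,4,0](8) P2=[0,5,6,3,5,0](1)
Move 4: P2 pit4 -> P1=[4,2,6,6,4,0](8) P2=[0,5,6,3,0,1](2)
Move 5: P2 pit3 -> P1=[4,2,6,6,4,0](8) P2=[0,5,6,0,1,2](3)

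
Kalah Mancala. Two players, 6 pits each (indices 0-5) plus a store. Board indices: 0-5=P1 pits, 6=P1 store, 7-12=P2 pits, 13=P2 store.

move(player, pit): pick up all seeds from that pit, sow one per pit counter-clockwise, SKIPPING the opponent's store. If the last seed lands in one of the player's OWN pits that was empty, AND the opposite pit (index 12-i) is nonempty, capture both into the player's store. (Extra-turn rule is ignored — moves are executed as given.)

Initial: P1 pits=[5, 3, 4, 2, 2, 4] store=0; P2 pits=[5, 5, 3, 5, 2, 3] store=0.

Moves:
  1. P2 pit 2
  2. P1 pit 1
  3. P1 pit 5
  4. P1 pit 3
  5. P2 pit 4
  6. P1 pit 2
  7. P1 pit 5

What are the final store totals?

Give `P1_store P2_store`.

Move 1: P2 pit2 -> P1=[5,3,4,2,2,4](0) P2=[5,5,0,6,3,4](0)
Move 2: P1 pit1 -> P1=[5,0,5,3,3,4](0) P2=[5,5,0,6,3,4](0)
Move 3: P1 pit5 -> P1=[5,0,5,3,3,0](1) P2=[6,6,1,6,3,4](0)
Move 4: P1 pit3 -> P1=[5,0,5,0,4,1](2) P2=[6,6,1,6,3,4](0)
Move 5: P2 pit4 -> P1=[6,0,5,0,4,1](2) P2=[6,6,1,6,0,5](1)
Move 6: P1 pit2 -> P1=[6,0,0,1,5,2](3) P2=[7,6,1,6,0,5](1)
Move 7: P1 pit5 -> P1=[6,0,0,1,5,0](4) P2=[8,6,1,6,0,5](1)

Answer: 4 1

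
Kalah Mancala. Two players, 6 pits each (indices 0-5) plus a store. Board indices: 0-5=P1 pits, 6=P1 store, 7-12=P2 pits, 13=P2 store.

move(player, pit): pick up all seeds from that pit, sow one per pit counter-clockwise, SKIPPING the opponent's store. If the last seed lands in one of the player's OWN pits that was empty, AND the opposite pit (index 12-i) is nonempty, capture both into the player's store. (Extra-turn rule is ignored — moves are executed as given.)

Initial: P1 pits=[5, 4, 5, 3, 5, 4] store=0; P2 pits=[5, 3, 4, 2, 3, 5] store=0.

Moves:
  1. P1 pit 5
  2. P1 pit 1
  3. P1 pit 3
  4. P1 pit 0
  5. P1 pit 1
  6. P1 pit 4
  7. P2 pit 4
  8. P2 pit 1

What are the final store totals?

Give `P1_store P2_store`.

Move 1: P1 pit5 -> P1=[5,4,5,3,5,0](1) P2=[6,4,5,2,3,5](0)
Move 2: P1 pit1 -> P1=[5,0,6,4,6,0](8) P2=[0,4,5,2,3,5](0)
Move 3: P1 pit3 -> P1=[5,0,6,0,7,1](9) P2=[1,4,5,2,3,5](0)
Move 4: P1 pit0 -> P1=[0,1,7,1,8,2](9) P2=[1,4,5,2,3,5](0)
Move 5: P1 pit1 -> P1=[0,0,8,1,8,2](9) P2=[1,4,5,2,3,5](0)
Move 6: P1 pit4 -> P1=[0,0,8,1,0,3](10) P2=[2,5,6,3,4,6](0)
Move 7: P2 pit4 -> P1=[1,1,8,1,0,3](10) P2=[2,5,6,3,0,7](1)
Move 8: P2 pit1 -> P1=[1,1,8,1,0,3](10) P2=[2,0,7,4,1,8](2)

Answer: 10 2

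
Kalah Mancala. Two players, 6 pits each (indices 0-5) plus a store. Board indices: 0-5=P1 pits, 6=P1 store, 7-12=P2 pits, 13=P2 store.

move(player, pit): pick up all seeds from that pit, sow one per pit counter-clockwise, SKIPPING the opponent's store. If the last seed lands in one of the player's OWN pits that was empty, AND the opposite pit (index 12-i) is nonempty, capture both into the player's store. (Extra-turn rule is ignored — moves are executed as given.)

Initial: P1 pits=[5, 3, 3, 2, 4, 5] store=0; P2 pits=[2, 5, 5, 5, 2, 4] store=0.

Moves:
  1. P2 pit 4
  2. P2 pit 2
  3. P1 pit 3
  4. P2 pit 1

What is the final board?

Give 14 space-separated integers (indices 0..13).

Move 1: P2 pit4 -> P1=[5,3,3,2,4,5](0) P2=[2,5,5,5,0,5](1)
Move 2: P2 pit2 -> P1=[6,3,3,2,4,5](0) P2=[2,5,0,6,1,6](2)
Move 3: P1 pit3 -> P1=[6,3,3,0,5,6](0) P2=[2,5,0,6,1,6](2)
Move 4: P2 pit1 -> P1=[6,3,3,0,5,6](0) P2=[2,0,1,7,2,7](3)

Answer: 6 3 3 0 5 6 0 2 0 1 7 2 7 3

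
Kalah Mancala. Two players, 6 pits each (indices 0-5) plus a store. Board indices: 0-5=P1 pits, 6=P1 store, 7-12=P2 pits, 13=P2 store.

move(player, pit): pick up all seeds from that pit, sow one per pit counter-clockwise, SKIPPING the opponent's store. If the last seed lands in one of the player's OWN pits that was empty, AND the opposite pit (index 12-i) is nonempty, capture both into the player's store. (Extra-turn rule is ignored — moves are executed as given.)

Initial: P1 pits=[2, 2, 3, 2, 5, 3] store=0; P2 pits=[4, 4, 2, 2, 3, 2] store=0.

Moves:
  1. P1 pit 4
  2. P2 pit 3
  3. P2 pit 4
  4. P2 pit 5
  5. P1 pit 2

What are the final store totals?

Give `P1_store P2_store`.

Move 1: P1 pit4 -> P1=[2,2,3,2,0,4](1) P2=[5,5,3,2,3,2](0)
Move 2: P2 pit3 -> P1=[2,2,3,2,0,4](1) P2=[5,5,3,0,4,3](0)
Move 3: P2 pit4 -> P1=[3,3,3,2,0,4](1) P2=[5,5,3,0,0,4](1)
Move 4: P2 pit5 -> P1=[4,4,4,2,0,4](1) P2=[5,5,3,0,0,0](2)
Move 5: P1 pit2 -> P1=[4,4,0,3,1,5](2) P2=[5,5,3,0,0,0](2)

Answer: 2 2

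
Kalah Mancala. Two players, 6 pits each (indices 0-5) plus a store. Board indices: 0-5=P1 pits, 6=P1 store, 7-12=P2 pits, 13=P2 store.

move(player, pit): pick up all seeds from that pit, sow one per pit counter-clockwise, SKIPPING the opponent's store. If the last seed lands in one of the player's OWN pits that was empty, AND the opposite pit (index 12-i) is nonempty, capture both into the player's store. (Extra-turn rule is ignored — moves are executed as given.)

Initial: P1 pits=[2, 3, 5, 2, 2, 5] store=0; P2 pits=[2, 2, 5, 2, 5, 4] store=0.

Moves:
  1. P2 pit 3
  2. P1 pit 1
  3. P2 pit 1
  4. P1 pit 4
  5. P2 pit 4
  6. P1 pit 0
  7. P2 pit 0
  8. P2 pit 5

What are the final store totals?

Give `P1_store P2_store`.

Answer: 1 12

Derivation:
Move 1: P2 pit3 -> P1=[2,3,5,2,2,5](0) P2=[2,2,5,0,6,5](0)
Move 2: P1 pit1 -> P1=[2,0,6,3,3,5](0) P2=[2,2,5,0,6,5](0)
Move 3: P2 pit1 -> P1=[2,0,0,3,3,5](0) P2=[2,0,6,0,6,5](7)
Move 4: P1 pit4 -> P1=[2,0,0,3,0,6](1) P2=[3,0,6,0,6,5](7)
Move 5: P2 pit4 -> P1=[3,1,1,4,0,6](1) P2=[3,0,6,0,0,6](8)
Move 6: P1 pit0 -> P1=[0,2,2,5,0,6](1) P2=[3,0,6,0,0,6](8)
Move 7: P2 pit0 -> P1=[0,2,0,5,0,6](1) P2=[0,1,7,0,0,6](11)
Move 8: P2 pit5 -> P1=[1,3,1,6,1,6](1) P2=[0,1,7,0,0,0](12)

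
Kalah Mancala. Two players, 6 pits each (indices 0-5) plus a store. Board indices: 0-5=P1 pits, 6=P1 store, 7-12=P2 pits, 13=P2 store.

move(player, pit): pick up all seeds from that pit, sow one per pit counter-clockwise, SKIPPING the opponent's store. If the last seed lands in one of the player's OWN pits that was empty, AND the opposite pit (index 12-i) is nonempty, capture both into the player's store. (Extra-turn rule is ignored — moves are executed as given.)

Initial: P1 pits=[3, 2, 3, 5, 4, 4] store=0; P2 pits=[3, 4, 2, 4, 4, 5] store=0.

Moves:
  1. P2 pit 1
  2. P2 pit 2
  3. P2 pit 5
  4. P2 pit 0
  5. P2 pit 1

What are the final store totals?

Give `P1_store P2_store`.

Move 1: P2 pit1 -> P1=[3,2,3,5,4,4](0) P2=[3,0,3,5,5,6](0)
Move 2: P2 pit2 -> P1=[3,2,3,5,4,4](0) P2=[3,0,0,6,6,7](0)
Move 3: P2 pit5 -> P1=[4,3,4,6,5,5](0) P2=[3,0,0,6,6,0](1)
Move 4: P2 pit0 -> P1=[4,3,4,6,5,5](0) P2=[0,1,1,7,6,0](1)
Move 5: P2 pit1 -> P1=[4,3,4,6,5,5](0) P2=[0,0,2,7,6,0](1)

Answer: 0 1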